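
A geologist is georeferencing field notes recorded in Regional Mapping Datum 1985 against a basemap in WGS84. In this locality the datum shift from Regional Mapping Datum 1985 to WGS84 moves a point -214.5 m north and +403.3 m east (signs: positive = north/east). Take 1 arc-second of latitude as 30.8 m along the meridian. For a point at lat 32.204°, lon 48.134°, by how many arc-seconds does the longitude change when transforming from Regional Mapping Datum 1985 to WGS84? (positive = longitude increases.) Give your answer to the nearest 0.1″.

Δλ = 15.5″

At latitude 32.204°, cos φ = 0.846156.
1″ of longitude at this latitude = 30.80 × cos φ = 26.0616 m, so Δλ = 403.3 / 26.0616 = 15.475″.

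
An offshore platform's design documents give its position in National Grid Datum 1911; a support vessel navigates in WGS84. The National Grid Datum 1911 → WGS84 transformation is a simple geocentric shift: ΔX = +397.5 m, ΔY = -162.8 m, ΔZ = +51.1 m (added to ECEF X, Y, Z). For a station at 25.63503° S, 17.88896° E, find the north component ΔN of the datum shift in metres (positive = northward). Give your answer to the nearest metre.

The local north axis is (−sin φ cos λ, −sin φ sin λ, cos φ), giving ΔN = 163.659 − 21.635 + 46.070 = 188.09 m.

ΔN = 188 m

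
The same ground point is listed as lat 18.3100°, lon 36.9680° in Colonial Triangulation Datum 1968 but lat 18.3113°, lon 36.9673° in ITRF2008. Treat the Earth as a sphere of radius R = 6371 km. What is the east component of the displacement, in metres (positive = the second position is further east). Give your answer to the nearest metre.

ΔE = -74 m

Δφ = 18.3113° − 18.3100° = +0.0013°; Δλ = 36.9673° − 36.9680° = -0.0007°.
1° along a meridian = πR/180 = 111195 m.
ΔN = Δφ × 111195 = 144.6 m; ΔE = Δλ × 111195 × cos(18.3100°) = -0.0007 × 111195 × 0.949371 = -73.9 m.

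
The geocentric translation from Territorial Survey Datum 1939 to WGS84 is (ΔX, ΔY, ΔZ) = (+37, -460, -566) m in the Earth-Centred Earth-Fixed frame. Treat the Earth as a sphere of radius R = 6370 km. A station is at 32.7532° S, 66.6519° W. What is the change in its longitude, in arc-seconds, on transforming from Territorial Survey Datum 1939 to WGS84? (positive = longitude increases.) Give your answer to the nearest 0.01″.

sin φ = -0.541021, cos φ = 0.841009, sin λ = -0.918114, cos λ = 0.396316.
East component: ΔE = −sin λ·ΔX + cos λ·ΔY = −(-0.918114)(37) + (0.396316)(-460) = -148.34 m.
1° of latitude spans πR/180 = 111177 m; at latitude φ, 1° of longitude spans that × cos φ = 93501.2 m, so Δλ = -148.34 / 93501.2 × 3600 = -5.711″.

Δλ = -5.71″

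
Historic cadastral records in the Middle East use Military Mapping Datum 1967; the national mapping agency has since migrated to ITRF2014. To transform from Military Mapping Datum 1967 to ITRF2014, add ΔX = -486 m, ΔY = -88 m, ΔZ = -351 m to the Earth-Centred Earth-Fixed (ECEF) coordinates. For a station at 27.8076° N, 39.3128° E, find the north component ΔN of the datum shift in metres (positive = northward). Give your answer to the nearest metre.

ΔN = -109 m

The local north axis is (−sin φ cos λ, −sin φ sin λ, cos φ), giving ΔN = 175.414 + 26.009 − 310.466 = -109.04 m.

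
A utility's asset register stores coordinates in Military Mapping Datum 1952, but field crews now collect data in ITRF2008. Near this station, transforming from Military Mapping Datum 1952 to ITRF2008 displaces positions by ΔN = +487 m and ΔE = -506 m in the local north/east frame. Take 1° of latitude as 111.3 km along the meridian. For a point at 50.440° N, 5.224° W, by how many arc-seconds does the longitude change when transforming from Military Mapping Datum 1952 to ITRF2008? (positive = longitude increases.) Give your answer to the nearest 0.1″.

At latitude 50.440°, cos φ = 0.636886.
1° of longitude at this latitude = 111.3 × cos φ = 70.89 km, so Δλ = -506.0 / 70885.4 = -0.0071383° = -25.698″.

Δλ = -25.7″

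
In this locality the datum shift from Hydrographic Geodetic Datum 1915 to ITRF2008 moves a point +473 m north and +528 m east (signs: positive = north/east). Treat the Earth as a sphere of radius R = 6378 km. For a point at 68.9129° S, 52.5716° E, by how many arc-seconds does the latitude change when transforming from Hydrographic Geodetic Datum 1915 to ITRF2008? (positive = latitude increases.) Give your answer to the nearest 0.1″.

Δφ = 15.3″

On a sphere of radius R, 1 rad of latitude = R, so Δφ = ΔN / R = 473.0 / 6378000 = 7.4161e-05 rad = 15.297″.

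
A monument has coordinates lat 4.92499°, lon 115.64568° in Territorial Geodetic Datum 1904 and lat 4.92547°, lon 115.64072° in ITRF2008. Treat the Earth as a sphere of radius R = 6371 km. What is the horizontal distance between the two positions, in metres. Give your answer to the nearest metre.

552 m

Δφ = 4.92547° − 4.92499° = +0.00048°; Δλ = 115.64072° − 115.64568° = -0.00496°.
1° along a meridian = πR/180 = 111195 m.
ΔN = Δφ × 111195 = 53.4 m; ΔE = Δλ × 111195 × cos(4.92499°) = -0.00496 × 111195 × 0.996308 = -549.5 m.
Distance = √(ΔE² + ΔN²) = √((-549.5)² + 53.4²) = 552.1 m.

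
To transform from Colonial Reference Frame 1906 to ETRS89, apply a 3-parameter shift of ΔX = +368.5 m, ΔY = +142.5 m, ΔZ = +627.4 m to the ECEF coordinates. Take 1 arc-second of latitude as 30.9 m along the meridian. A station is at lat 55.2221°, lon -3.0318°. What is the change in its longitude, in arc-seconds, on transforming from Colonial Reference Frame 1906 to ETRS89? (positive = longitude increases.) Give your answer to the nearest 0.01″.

sin φ = 0.821369, cos φ = 0.570397, sin λ = -0.052890, cos λ = 0.998600.
East component: ΔE = −sin λ·ΔX + cos λ·ΔY = −(-0.052890)(368.5) + (0.998600)(142.5) = 161.79 m.
1° of latitude spans 3600 × 30.90 = 111240 m; at latitude φ, 1° of longitude spans that × cos φ = 63450.9 m, so Δλ = 161.79 / 63450.9 × 3600 = 9.179″.

Δλ = 9.18″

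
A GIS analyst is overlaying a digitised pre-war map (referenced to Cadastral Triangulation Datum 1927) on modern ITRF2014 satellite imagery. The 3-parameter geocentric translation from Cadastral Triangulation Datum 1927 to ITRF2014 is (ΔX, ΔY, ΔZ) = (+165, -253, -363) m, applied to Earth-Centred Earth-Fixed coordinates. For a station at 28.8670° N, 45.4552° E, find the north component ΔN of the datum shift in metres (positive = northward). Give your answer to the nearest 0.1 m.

ΔN = -286.7 m

At φ = 28.8670°, λ = 45.4552°: sin φ = 0.482778, cos φ = 0.875743, sin λ = 0.712702, cos λ = 0.701467.
ΔN = −sin φ cos λ·ΔX − sin φ sin λ·ΔY + cos φ·ΔZ = −(0.482778)(0.701467)(165) − (0.482778)(0.712702)(-253) + (0.875743)(-363) = -286.72 m.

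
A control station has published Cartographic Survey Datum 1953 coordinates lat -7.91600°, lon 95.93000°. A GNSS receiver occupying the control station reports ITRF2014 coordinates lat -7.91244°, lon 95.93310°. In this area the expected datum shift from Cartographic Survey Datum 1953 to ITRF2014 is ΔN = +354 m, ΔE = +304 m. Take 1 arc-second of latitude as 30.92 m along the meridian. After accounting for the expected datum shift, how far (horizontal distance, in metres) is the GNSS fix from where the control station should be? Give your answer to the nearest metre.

57 m

Observed coordinate differences: Δφ = +0.00356°, Δλ = +0.00310°.
Converting to metres (1° lat = 111312 m, cos φ = 0.990471): observed ΔN = 396.3 m, observed ΔE = 341.8 m.
Subtracting the expected shift leaves a residual of 396.3 − (354) = 42.3 m north and 341.8 − (304) = 37.8 m east.
Residual distance = √(42.3² + 37.8²) = 56.7 m.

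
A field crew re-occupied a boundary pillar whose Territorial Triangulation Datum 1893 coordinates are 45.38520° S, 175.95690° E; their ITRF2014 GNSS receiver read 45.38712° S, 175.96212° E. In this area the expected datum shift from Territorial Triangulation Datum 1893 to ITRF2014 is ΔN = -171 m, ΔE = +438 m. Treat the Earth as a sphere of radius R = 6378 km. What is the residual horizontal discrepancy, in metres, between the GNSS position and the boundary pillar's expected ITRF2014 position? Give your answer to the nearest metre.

Observed coordinate differences: Δφ = -0.00192°, Δλ = +0.00522°.
Converting to metres (1° lat = 111317 m, cos φ = 0.702337): observed ΔN = -213.7 m, observed ΔE = 408.1 m.
Subtracting the expected shift leaves a residual of -213.7 − (-171) = -42.7 m north and 408.1 − (438) = -29.9 m east.
Residual distance = √((-42.7)² + (-29.9)²) = 52.1 m.

52 m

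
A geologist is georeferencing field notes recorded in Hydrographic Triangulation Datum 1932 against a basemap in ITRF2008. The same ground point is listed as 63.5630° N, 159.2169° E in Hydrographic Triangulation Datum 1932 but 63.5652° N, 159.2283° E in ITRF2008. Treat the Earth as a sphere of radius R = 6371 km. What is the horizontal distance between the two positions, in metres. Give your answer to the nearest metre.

Δφ = 63.5652° − 63.5630° = +0.0022°; Δλ = 159.2283° − 159.2169° = +0.0114°.
1° along a meridian = πR/180 = 111195 m.
ΔN = Δφ × 111195 = 244.6 m; ΔE = Δλ × 111195 × cos(63.5630°) = +0.0114 × 111195 × 0.445214 = 564.4 m.
Distance = √(ΔE² + ΔN²) = √(564.4² + 244.6²) = 615.1 m.

615 m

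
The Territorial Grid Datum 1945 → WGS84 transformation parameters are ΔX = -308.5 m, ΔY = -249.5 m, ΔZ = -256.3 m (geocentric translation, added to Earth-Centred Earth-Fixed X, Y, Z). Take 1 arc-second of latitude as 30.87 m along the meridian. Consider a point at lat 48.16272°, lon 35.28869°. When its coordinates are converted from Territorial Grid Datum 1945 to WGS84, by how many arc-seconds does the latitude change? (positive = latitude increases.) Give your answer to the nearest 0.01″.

sin φ = 0.745042, cos φ = 0.667017, sin λ = 0.577697, cos λ = 0.816252.
North component: ΔN = −sin φ cos λ·ΔX − sin φ sin λ·ΔY + cos φ·ΔZ = −(0.745042)(0.816252)(-308.5) − (0.745042)(0.577697)(-249.5) + (0.667017)(-256.3) = 124.04 m.
1° of latitude spans 3600 × 30.87 = 111132 m, so Δφ = 124.04 / 111132 × 3600 = 4.018″.

Δφ = 4.02″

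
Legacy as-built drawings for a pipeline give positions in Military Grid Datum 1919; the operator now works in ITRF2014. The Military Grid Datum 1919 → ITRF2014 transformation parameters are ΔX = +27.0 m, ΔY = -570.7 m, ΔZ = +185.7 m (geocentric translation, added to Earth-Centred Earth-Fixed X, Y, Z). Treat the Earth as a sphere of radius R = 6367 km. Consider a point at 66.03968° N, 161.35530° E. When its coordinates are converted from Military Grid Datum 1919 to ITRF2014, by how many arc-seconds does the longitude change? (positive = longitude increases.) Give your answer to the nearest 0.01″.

Δλ = 42.45″

sin φ = 0.913827, cos φ = 0.406104, sin λ = 0.319699, cos λ = -0.947519.
East component: ΔE = −sin λ·ΔX + cos λ·ΔY = −(0.319699)(27.0) + (-0.947519)(-570.7) = 532.12 m.
1° of latitude spans πR/180 = 111125 m; at latitude φ, 1° of longitude spans that × cos φ = 45128.3 m, so Δλ = 532.12 / 45128.3 × 3600 = 42.448″.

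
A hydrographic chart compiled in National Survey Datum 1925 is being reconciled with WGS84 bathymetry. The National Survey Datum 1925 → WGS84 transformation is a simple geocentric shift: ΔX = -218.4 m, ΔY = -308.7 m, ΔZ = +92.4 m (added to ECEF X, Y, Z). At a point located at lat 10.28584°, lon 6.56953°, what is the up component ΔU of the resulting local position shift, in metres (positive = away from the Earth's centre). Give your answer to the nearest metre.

At φ = 10.28584°, λ = 6.56953°: sin φ = 0.178559, cos φ = 0.983929, sin λ = 0.114409, cos λ = 0.993434.
ΔU = cos φ cos λ·ΔX + cos φ sin λ·ΔY + sin φ·ΔZ = (0.983929)(0.993434)(-218.4) + (0.983929)(0.114409)(-308.7) + (0.178559)(92.4) = -231.73 m.

ΔU = -232 m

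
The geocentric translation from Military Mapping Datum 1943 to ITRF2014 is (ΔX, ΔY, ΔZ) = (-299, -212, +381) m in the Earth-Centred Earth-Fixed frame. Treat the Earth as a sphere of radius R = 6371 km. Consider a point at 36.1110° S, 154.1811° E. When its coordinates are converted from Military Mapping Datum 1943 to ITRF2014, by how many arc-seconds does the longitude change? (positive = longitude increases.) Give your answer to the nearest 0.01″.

sin φ = -0.589351, cos φ = 0.807877, sin λ = 0.435528, cos λ = -0.900175.
East component: ΔE = −sin λ·ΔX + cos λ·ΔY = −(0.435528)(-299) + (-0.900175)(-212) = 321.06 m.
1° of latitude spans πR/180 = 111195 m; at latitude φ, 1° of longitude spans that × cos φ = 89831.8 m, so Δλ = 321.06 / 89831.8 × 3600 = 12.866″.

Δλ = 12.87″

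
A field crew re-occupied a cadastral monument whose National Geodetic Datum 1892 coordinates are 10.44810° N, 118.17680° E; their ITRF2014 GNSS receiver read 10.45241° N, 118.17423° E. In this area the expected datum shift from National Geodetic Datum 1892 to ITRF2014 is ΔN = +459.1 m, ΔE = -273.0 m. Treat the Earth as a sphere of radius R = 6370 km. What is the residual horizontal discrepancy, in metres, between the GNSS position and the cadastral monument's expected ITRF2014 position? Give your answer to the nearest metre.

22 m

Observed coordinate differences: Δφ = +0.00431°, Δλ = -0.00257°.
Converting to metres (1° lat = 111177 m, cos φ = 0.983420): observed ΔN = 479.2 m, observed ΔE = -281.0 m.
Subtracting the expected shift leaves a residual of 479.2 − (459.1) = 20.1 m north and -281.0 − (-273.0) = -8.0 m east.
Residual distance = √(20.1² + (-8.0)²) = 21.6 m.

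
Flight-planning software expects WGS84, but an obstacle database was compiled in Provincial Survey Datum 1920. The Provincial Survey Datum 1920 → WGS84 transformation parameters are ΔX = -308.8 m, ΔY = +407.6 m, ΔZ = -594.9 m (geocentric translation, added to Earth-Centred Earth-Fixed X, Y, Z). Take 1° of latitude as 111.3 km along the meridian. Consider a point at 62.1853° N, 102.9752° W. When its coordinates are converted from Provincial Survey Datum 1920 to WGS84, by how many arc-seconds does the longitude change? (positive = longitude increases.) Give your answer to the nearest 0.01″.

sin φ = 0.884461, cos φ = 0.466614, sin λ = -0.974467, cos λ = -0.224529.
East component: ΔE = −sin λ·ΔX + cos λ·ΔY = −(-0.974467)(-308.8) + (-0.224529)(407.6) = -392.43 m.
1° of latitude spans 111300 m; at latitude φ, 1° of longitude spans that × cos φ = 51934.1 m, so Δλ = -392.43 / 51934.1 × 3600 = -27.203″.

Δλ = -27.20″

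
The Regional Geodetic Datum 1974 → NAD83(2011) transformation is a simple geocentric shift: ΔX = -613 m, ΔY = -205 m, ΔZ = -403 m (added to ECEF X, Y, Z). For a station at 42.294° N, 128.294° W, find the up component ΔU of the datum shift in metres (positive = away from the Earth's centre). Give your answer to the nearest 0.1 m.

ΔU = 128.8 m

The local up (radial) axis is (cos φ cos λ, cos φ sin λ, sin φ), giving ΔU = 280.994 + 119.012 − 271.193 = 128.81 m.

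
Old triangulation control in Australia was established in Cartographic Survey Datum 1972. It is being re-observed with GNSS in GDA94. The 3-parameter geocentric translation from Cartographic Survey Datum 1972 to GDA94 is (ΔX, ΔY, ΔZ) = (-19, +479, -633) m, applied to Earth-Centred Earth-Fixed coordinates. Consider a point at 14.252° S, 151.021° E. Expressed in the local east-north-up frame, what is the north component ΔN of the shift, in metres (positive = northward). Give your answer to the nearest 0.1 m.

At φ = -14.252°, λ = 151.021°: sin φ = -0.246187, cos φ = 0.969222, sin λ = 0.484489, cos λ = -0.874797.
ΔN = −sin φ cos λ·ΔX − sin φ sin λ·ΔY + cos φ·ΔZ = −(-0.246187)(-0.874797)(-19) − (-0.246187)(0.484489)(479) + (0.969222)(-633) = -552.29 m.

ΔN = -552.3 m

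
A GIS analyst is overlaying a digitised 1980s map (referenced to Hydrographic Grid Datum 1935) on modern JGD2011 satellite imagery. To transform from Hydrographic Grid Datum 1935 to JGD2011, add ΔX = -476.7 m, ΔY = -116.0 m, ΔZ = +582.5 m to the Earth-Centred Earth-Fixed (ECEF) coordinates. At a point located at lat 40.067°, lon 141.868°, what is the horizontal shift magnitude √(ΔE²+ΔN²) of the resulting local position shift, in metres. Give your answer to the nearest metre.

460 m

At φ = 40.067°, λ = 141.868°: sin φ = 0.643683, cos φ = 0.765292, sin λ = 0.617475, cos λ = -0.786590.
ΔE = −sin λ·ΔX + cos λ·ΔY = −(0.617475)·(-476.7) + (-0.786590)·(-116.0) = 385.59 m.
ΔN = −sin φ cos λ·ΔX − sin φ sin λ·ΔY + cos φ·ΔZ = −(0.643683)(-0.786590)(-476.7) − (0.643683)(0.617475)(-116.0) + (0.765292)(582.5) = 250.53 m.
Horizontal magnitude = √(ΔE² + ΔN²) = √(385.59² + 250.53²) = 459.83 m.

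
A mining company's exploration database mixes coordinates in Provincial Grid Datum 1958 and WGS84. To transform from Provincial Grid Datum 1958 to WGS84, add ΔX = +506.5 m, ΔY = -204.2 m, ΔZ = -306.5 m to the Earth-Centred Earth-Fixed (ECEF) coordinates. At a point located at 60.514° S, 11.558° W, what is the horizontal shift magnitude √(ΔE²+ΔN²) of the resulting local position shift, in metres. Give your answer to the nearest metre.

At φ = -60.514°, λ = -11.558°: sin φ = -0.870476, cos φ = 0.492211, sin λ = -0.200360, cos λ = 0.979722.
ΔE = −sin λ·ΔX + cos λ·ΔY = −(-0.200360)·(506.5) + (0.979722)·(-204.2) = -98.58 m.
ΔN = −sin φ cos λ·ΔX − sin φ sin λ·ΔY + cos φ·ΔZ = −(-0.870476)(0.979722)(506.5) − (-0.870476)(-0.200360)(-204.2) + (0.492211)(-306.5) = 316.71 m.
Horizontal magnitude = √(ΔE² + ΔN²) = √((-98.58)² + 316.71²) = 331.69 m.

332 m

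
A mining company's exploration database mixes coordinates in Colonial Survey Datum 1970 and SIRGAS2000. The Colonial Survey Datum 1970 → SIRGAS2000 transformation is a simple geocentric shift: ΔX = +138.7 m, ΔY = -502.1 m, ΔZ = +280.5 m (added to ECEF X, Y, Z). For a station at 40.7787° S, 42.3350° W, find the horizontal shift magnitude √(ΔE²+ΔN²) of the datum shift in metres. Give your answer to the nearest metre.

572 m

At φ = -40.7787°, λ = -42.3350°: sin φ = -0.653139, cos φ = 0.757238, sin λ = -0.673464, cos λ = 0.739220.
ΔE = −sin λ·ΔX + cos λ·ΔY = −(-0.673464)·(138.7) + (0.739220)·(-502.1) = -277.75 m.
ΔN = −sin φ cos λ·ΔX − sin φ sin λ·ΔY + cos φ·ΔZ = −(-0.653139)(0.739220)(138.7) − (-0.653139)(-0.673464)(-502.1) + (0.757238)(280.5) = 500.23 m.
Horizontal magnitude = √(ΔE² + ΔN²) = √((-277.75)² + 500.23²) = 572.17 m.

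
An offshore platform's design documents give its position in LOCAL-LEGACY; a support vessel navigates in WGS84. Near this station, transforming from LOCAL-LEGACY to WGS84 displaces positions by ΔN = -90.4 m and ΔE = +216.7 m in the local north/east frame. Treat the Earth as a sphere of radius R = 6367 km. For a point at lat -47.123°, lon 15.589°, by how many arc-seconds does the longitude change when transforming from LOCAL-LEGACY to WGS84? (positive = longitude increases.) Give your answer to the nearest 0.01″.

At latitude -47.123°, cos φ = 0.680427.
One radian of longitude at latitude φ spans R cos φ, so Δλ = ΔE / (R cos φ) = 216.7 / (6367000 × 0.680427) = 5.0020e-05 rad = 10.317″.

Δλ = 10.32″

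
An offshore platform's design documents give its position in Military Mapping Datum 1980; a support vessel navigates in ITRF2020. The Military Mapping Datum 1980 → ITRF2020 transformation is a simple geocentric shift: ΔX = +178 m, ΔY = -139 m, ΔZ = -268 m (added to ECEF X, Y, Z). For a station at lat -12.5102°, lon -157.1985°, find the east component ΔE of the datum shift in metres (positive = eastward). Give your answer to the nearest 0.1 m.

ΔE = 197.1 m

At φ = -12.5102°, λ = -157.1985°: sin φ = -0.216613, cos φ = 0.976257, sin λ = -0.387540, cos λ = -0.921853.
ΔE = −sin λ·ΔX + cos λ·ΔY = −(-0.387540)·(178) + (-0.921853)·(-139) = 197.12 m.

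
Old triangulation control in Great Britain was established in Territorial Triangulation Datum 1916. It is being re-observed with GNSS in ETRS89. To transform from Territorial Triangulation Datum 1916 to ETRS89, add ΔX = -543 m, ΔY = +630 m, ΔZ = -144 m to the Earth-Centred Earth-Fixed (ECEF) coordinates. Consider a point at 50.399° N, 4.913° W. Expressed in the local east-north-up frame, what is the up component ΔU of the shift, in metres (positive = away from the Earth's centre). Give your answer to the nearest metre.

ΔU = -490 m

At φ = 50.399°, λ = -4.913°: sin φ = 0.770502, cos φ = 0.637437, sin λ = -0.085643, cos λ = 0.996326.
ΔU = cos φ cos λ·ΔX + cos φ sin λ·ΔY + sin φ·ΔZ = (0.637437)(0.996326)(-543) + (0.637437)(-0.085643)(630) + (0.770502)(-144) = -490.20 m.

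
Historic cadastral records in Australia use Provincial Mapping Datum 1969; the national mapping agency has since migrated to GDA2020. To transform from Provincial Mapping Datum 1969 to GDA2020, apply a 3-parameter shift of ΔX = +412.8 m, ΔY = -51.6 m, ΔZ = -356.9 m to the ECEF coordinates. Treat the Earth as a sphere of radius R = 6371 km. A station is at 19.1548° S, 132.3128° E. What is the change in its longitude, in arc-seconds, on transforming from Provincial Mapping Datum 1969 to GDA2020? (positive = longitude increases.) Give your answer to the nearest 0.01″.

Δλ = -9.27″

sin φ = -0.328122, cos φ = 0.944636, sin λ = 0.739481, cos λ = -0.673178.
East component: ΔE = −sin λ·ΔX + cos λ·ΔY = −(0.739481)(412.8) + (-0.673178)(-51.6) = -270.52 m.
1° of latitude spans πR/180 = 111195 m; at latitude φ, 1° of longitude spans that × cos φ = 105038.7 m, so Δλ = -270.52 / 105038.7 × 3600 = -9.272″.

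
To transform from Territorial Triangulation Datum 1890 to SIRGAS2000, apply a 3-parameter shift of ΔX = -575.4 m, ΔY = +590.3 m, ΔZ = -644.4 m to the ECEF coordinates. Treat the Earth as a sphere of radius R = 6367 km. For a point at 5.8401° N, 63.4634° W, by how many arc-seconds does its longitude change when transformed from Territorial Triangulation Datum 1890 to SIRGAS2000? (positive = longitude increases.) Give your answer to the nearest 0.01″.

Δλ = -8.18″

sin φ = 0.101753, cos φ = 0.994810, sin λ = -0.894649, cos λ = 0.446769.
East component: ΔE = −sin λ·ΔX + cos λ·ΔY = −(-0.894649)(-575.4) + (0.446769)(590.3) = -251.05 m.
1° of latitude spans πR/180 = 111125 m; at latitude φ, 1° of longitude spans that × cos φ = 110548.3 m, so Δλ = -251.05 / 110548.3 × 3600 = -8.176″.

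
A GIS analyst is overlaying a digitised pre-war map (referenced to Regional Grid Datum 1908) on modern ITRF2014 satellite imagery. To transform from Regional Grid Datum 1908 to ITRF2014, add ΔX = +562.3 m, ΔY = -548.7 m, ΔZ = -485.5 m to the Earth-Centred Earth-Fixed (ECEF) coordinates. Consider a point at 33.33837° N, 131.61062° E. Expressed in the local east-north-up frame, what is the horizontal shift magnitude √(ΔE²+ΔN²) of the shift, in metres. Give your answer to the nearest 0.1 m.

61.4 m

At φ = 33.33837°, λ = 131.61062°: sin φ = 0.549582, cos φ = 0.835440, sin λ = 0.747675, cos λ = -0.664065.
ΔE = −sin λ·ΔX + cos λ·ΔY = −(0.747675)·(562.3) + (-0.664065)·(-548.7) = -56.05 m.
ΔN = −sin φ cos λ·ΔX − sin φ sin λ·ΔY + cos φ·ΔZ = −(0.549582)(-0.664065)(562.3) − (0.549582)(0.747675)(-548.7) + (0.835440)(-485.5) = 25.08 m.
Horizontal magnitude = √(ΔE² + ΔN²) = √((-56.05)² + 25.08²) = 61.40 m.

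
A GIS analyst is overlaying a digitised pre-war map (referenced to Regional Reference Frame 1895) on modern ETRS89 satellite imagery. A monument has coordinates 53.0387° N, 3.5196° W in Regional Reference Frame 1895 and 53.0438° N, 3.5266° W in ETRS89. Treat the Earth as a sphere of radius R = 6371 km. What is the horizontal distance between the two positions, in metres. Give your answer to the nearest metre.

Δφ = 53.0438° − 53.0387° = +0.0051°; Δλ = -3.5266° − -3.5196° = -0.0070°.
1° along a meridian = πR/180 = 111195 m.
ΔN = Δφ × 111195 = 567.1 m; ΔE = Δλ × 111195 × cos(53.0387°) = -0.0070 × 111195 × 0.601275 = -468.0 m.
Distance = √(ΔE² + ΔN²) = √((-468.0)² + 567.1²) = 735.3 m.

735 m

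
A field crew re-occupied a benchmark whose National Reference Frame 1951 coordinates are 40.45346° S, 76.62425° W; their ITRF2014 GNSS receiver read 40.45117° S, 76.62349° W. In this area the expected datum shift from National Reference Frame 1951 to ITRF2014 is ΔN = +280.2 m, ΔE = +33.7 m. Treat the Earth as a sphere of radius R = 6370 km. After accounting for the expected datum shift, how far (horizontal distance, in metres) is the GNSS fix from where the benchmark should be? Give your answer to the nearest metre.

40 m

Observed coordinate differences: Δφ = +0.00229°, Δλ = +0.00076°.
Converting to metres (1° lat = 111177 m, cos φ = 0.760933): observed ΔN = 254.6 m, observed ΔE = 64.3 m.
Subtracting the expected shift leaves a residual of 254.6 − (280.2) = -25.6 m north and 64.3 − (33.7) = 30.6 m east.
Residual distance = √((-25.6)² + 30.6²) = 39.9 m.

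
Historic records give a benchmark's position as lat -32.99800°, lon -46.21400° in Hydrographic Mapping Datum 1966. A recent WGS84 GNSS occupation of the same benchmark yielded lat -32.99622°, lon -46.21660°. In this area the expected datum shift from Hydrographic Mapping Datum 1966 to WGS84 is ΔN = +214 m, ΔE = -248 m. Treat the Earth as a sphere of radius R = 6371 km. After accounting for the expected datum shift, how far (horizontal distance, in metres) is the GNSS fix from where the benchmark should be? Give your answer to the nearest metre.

Observed coordinate differences: Δφ = +0.00178°, Δλ = -0.00260°.
Converting to metres (1° lat = 111195 m, cos φ = 0.838690): observed ΔN = 197.9 m, observed ΔE = -242.5 m.
Subtracting the expected shift leaves a residual of 197.9 − (214) = -16.1 m north and -242.5 − (-248) = 5.5 m east.
Residual distance = √((-16.1)² + 5.5²) = 17.0 m.

17 m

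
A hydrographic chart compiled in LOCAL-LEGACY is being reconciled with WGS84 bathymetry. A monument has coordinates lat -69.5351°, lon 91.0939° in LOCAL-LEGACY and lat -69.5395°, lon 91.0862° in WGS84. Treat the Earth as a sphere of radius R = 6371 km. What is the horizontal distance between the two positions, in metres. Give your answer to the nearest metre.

574 m

Δφ = -69.5395° − -69.5351° = -0.0044°; Δλ = 91.0862° − 91.0939° = -0.0077°.
1° along a meridian = πR/180 = 111195 m.
ΔN = Δφ × 111195 = -489.3 m; ΔE = Δλ × 111195 × cos(-69.5351°) = -0.0077 × 111195 × 0.349634 = -299.4 m.
Distance = √(ΔE² + ΔN²) = √((-299.4)² + (-489.3)²) = 573.6 m.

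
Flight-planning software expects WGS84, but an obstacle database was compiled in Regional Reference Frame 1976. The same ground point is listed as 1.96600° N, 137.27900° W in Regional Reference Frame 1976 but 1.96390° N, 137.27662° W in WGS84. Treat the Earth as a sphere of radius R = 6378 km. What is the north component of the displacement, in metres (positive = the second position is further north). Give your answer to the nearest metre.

ΔN = -234 m

Δφ = 1.96390° − 1.96600° = -0.00210°; Δλ = -137.27662° − -137.27900° = +0.00238°.
1° along a meridian = πR/180 = 111317 m.
ΔN = Δφ × 111317 = -233.8 m; ΔE = Δλ × 111317 × cos(1.96600°) = +0.00238 × 111317 × 0.999411 = 264.8 m.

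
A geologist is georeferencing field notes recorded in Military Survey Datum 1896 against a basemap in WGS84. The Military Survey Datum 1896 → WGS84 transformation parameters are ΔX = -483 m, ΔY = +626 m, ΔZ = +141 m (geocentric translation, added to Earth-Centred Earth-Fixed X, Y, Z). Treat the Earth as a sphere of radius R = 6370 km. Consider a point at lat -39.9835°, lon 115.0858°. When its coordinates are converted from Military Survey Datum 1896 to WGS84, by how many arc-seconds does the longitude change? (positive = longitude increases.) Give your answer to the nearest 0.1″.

Δλ = 7.3″

sin φ = -0.642567, cos φ = 0.766230, sin λ = 0.905674, cos λ = -0.423975.
East component: ΔE = −sin λ·ΔX + cos λ·ΔY = −(0.905674)(-483) + (-0.423975)(626) = 172.03 m.
1° of latitude spans πR/180 = 111177 m; at latitude φ, 1° of longitude spans that × cos φ = 85187.5 m, so Δλ = 172.03 / 85187.5 × 3600 = 7.270″.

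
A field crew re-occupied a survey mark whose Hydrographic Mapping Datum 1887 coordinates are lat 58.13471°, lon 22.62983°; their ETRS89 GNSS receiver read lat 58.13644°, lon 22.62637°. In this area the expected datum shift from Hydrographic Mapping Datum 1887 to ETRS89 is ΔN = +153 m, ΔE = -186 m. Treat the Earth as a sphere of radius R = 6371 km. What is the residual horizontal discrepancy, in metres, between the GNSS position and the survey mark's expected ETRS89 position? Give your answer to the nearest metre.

Observed coordinate differences: Δφ = +0.00173°, Δλ = -0.00346°.
Converting to metres (1° lat = 111195 m, cos φ = 0.527924): observed ΔN = 192.4 m, observed ΔE = -203.1 m.
Subtracting the expected shift leaves a residual of 192.4 − (153) = 39.4 m north and -203.1 − (-186) = -17.1 m east.
Residual distance = √(39.4² + (-17.1)²) = 42.9 m.

43 m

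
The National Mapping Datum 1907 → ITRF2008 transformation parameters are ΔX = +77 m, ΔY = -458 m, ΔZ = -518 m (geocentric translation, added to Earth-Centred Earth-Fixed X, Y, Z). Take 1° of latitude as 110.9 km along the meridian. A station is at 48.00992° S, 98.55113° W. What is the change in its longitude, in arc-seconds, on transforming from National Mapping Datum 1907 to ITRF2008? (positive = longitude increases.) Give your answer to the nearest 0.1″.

Δλ = 7.0″

sin φ = -0.743261, cos φ = 0.669002, sin λ = -0.988884, cos λ = -0.148692.
East component: ΔE = −sin λ·ΔX + cos λ·ΔY = −(-0.988884)(77) + (-0.148692)(-458) = 144.24 m.
1° of latitude spans 110900 m; at latitude φ, 1° of longitude spans that × cos φ = 74192.3 m, so Δλ = 144.24 / 74192.3 × 3600 = 6.999″.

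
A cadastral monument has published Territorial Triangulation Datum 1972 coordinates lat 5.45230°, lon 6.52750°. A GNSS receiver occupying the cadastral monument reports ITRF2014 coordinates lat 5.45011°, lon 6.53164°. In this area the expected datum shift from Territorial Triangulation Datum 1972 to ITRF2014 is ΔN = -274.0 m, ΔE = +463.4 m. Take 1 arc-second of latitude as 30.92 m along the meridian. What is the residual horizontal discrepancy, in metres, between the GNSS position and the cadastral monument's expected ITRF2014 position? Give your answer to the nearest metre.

Observed coordinate differences: Δφ = -0.00219°, Δλ = +0.00414°.
Converting to metres (1° lat = 111312 m, cos φ = 0.995476): observed ΔN = -243.8 m, observed ΔE = 458.7 m.
Subtracting the expected shift leaves a residual of -243.8 − (-274.0) = 30.2 m north and 458.7 − (463.4) = -4.7 m east.
Residual distance = √(30.2² + (-4.7)²) = 30.6 m.

31 m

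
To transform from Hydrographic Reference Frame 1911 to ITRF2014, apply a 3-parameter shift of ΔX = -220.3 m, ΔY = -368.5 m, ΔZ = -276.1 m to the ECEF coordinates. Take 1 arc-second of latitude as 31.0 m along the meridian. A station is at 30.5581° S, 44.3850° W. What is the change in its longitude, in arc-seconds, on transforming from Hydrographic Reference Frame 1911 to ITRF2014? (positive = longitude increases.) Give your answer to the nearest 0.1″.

Δλ = -15.6″

sin φ = -0.508412, cos φ = 0.861114, sin λ = -0.699476, cos λ = 0.714656.
East component: ΔE = −sin λ·ΔX + cos λ·ΔY = −(-0.699476)(-220.3) + (0.714656)(-368.5) = -417.45 m.
1° of latitude spans 3600 × 31.00 = 111600 m; at latitude φ, 1° of longitude spans that × cos φ = 96100.3 m, so Δλ = -417.45 / 96100.3 × 3600 = -15.638″.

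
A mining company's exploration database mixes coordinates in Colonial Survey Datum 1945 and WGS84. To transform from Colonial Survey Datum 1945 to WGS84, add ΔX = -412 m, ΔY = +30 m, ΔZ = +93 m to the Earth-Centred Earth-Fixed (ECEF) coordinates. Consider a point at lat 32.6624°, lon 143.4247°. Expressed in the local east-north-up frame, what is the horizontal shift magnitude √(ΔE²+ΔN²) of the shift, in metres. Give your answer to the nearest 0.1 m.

247.2 m

The local east axis at (φ, λ) is (−sin λ, cos λ, 0), so ΔE = −sin(143.4247°)·(-412) + cos(143.4247°)·30 = 221.41 m.
The local north axis is (−sin φ cos λ, −sin φ sin λ, cos φ), giving ΔN = -178.565 − 9.648 + 78.293 = -109.92 m.
Horizontal magnitude = √(ΔE² + ΔN²) = √(221.41² + (-109.92)²) = 247.19 m.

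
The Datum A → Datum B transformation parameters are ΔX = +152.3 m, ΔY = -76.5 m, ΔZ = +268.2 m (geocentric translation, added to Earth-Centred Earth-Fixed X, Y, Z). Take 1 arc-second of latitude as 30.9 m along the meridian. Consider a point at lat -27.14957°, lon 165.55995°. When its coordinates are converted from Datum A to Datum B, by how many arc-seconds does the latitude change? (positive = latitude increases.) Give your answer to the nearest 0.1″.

Δφ = 5.3″

sin φ = -0.456315, cos φ = 0.889818, sin λ = 0.249367, cos λ = -0.968409.
North component: ΔN = −sin φ cos λ·ΔX − sin φ sin λ·ΔY + cos φ·ΔZ = −(-0.456315)(-0.968409)(152.3) − (-0.456315)(0.249367)(-76.5) + (0.889818)(268.2) = 162.64 m.
1° of latitude spans 3600 × 30.90 = 111240 m, so Δφ = 162.64 / 111240 × 3600 = 5.264″.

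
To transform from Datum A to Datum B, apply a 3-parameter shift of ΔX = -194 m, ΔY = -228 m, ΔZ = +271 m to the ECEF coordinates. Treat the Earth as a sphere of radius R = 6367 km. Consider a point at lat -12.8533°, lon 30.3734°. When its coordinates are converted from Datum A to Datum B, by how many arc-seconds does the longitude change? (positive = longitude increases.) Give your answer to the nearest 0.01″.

Δλ = -3.28″

sin φ = -0.222456, cos φ = 0.974943, sin λ = 0.505633, cos λ = 0.862749.
East component: ΔE = −sin λ·ΔX + cos λ·ΔY = −(0.505633)(-194) + (0.862749)(-228) = -98.61 m.
1° of latitude spans πR/180 = 111125 m; at latitude φ, 1° of longitude spans that × cos φ = 108340.6 m, so Δλ = -98.61 / 108340.6 × 3600 = -3.277″.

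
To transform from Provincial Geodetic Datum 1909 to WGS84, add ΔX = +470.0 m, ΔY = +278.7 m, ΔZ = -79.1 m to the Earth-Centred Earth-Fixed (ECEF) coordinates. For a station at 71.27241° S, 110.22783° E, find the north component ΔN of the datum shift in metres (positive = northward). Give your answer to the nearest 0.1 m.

At φ = -71.27241°, λ = 110.22783°: sin φ = -0.947056, cos φ = 0.321069, sin λ = 0.938325, cos λ = -0.345754.
ΔN = −sin φ cos λ·ΔX − sin φ sin λ·ΔY + cos φ·ΔZ = −(-0.947056)(-0.345754)(470.0) − (-0.947056)(0.938325)(278.7) + (0.321069)(-79.1) = 68.37 m.

ΔN = 68.4 m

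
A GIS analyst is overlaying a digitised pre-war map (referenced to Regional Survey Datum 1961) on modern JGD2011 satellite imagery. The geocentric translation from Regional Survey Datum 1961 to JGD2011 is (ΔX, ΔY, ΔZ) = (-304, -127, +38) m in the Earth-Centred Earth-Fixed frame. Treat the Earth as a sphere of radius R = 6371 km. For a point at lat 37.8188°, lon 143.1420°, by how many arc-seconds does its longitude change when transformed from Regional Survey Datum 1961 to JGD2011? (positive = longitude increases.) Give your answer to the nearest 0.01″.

sin φ = 0.613166, cos φ = 0.789954, sin λ = 0.599834, cos λ = -0.800125.
East component: ΔE = −sin λ·ΔX + cos λ·ΔY = −(0.599834)(-304) + (-0.800125)(-127) = 283.97 m.
1° of latitude spans πR/180 = 111195 m; at latitude φ, 1° of longitude spans that × cos φ = 87838.9 m, so Δλ = 283.97 / 87838.9 × 3600 = 11.638″.

Δλ = 11.64″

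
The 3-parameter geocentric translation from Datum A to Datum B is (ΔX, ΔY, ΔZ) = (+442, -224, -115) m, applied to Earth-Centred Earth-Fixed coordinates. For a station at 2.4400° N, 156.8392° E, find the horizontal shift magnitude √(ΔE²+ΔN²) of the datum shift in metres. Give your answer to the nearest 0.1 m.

At φ = 2.4400°, λ = 156.8392°: sin φ = 0.042573, cos φ = 0.999093, sin λ = 0.393313, cos λ = -0.919405.
ΔE = −sin λ·ΔX + cos λ·ΔY = −(0.393313)·(442) + (-0.919405)·(-224) = 32.10 m.
ΔN = −sin φ cos λ·ΔX − sin φ sin λ·ΔY + cos φ·ΔZ = −(0.042573)(-0.919405)(442) − (0.042573)(0.393313)(-224) + (0.999093)(-115) = -93.84 m.
Horizontal magnitude = √(ΔE² + ΔN²) = √(32.10² + (-93.84)²) = 99.18 m.

99.2 m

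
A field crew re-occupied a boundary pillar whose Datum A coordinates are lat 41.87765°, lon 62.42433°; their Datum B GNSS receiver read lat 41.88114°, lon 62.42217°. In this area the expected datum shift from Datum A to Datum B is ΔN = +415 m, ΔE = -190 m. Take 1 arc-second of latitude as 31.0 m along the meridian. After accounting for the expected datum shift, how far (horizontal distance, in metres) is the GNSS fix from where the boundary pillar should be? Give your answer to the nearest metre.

Observed coordinate differences: Δφ = +0.00349°, Δλ = -0.00216°.
Converting to metres (1° lat = 111600 m, cos φ = 0.744572): observed ΔN = 389.5 m, observed ΔE = -179.5 m.
Subtracting the expected shift leaves a residual of 389.5 − (415) = -25.5 m north and -179.5 − (-190) = 10.5 m east.
Residual distance = √((-25.5)² + 10.5²) = 27.6 m.

28 m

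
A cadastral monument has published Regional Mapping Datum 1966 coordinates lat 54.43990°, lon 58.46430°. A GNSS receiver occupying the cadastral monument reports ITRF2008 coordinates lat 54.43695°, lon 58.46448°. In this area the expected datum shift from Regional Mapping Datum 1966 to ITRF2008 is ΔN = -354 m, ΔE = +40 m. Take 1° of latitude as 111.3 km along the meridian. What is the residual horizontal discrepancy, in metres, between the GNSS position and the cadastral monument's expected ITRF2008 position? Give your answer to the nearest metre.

Observed coordinate differences: Δφ = -0.00295°, Δλ = +0.00018°.
Converting to metres (1° lat = 111300 m, cos φ = 0.581557): observed ΔN = -328.3 m, observed ΔE = 11.7 m.
Subtracting the expected shift leaves a residual of -328.3 − (-354) = 25.7 m north and 11.7 − (40) = -28.3 m east.
Residual distance = √(25.7² + (-28.3)²) = 38.2 m.

38 m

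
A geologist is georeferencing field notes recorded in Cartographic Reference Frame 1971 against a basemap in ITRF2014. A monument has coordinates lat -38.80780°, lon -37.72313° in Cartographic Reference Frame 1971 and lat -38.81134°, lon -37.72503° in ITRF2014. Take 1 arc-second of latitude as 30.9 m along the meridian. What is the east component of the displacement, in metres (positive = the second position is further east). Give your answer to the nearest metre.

Δφ = -38.81134° − -38.80780° = -0.00354°; Δλ = -37.72503° − -37.72313° = -0.00190°.
1° of latitude = 3600 × 30.90 = 111240 m.
ΔN = Δφ × 111240 = -393.8 m; ΔE = Δλ × 111240 × cos(-38.80780°) = -0.00190 × 111240 × 0.779253 = -164.7 m.

ΔE = -165 m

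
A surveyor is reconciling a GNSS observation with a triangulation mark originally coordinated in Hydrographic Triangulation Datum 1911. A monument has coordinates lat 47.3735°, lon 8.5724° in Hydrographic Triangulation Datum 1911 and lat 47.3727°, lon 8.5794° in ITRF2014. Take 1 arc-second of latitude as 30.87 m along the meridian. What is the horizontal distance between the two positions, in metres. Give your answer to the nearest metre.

Δφ = 47.3727° − 47.3735° = -0.0008°; Δλ = 8.5794° − 8.5724° = +0.0070°.
1° of latitude = 3600 × 30.87 = 111132 m.
ΔN = Δφ × 111132 = -88.9 m; ΔE = Δλ × 111132 × cos(47.3735°) = +0.0070 × 111132 × 0.677216 = 526.8 m.
Distance = √(ΔE² + ΔN²) = √(526.8² + (-88.9)²) = 534.3 m.

534 m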